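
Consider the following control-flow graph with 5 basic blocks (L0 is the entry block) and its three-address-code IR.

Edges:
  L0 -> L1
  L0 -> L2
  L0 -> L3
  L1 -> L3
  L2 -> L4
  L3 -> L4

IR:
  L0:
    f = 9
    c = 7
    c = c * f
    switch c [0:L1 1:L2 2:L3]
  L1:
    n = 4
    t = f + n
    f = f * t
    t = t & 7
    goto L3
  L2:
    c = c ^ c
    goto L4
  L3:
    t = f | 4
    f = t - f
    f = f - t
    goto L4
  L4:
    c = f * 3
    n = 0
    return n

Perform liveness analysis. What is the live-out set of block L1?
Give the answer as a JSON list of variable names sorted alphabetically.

Answer: ["f"]

Working:
Per-block:
  L0 def {c,f} use ∅
  L1 def {f,n,t} use {f}
  L2 def {c} use {c}
  L3 def {f,t} use {f}
  L4 def {c,n} use {f}

Backward fixpoint:
  L0 li=∅ lo={c,f}
  L1 li={f} lo={f}
  L2 li={c,f} lo={f}
  L3 li={f} lo={f}
  L4 li={f} lo=∅

live-out(L1) = ["f"]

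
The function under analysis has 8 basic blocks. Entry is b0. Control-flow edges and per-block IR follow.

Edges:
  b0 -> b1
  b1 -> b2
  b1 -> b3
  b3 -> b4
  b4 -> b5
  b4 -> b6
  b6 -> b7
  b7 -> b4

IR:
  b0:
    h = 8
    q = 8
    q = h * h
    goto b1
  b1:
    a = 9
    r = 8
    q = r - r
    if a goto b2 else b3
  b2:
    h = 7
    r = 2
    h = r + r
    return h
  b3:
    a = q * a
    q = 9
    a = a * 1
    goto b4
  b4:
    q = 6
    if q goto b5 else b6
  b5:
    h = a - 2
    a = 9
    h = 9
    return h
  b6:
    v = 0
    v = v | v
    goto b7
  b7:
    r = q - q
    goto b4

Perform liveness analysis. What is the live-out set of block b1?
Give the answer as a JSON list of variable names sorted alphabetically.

Per-block:
  b0: def={h,q} ue=∅
  b1: def={a,q,r} ue=∅
  b2: def={h,r} ue=∅
  b3: def={a,q} ue={a,q}
  b4: def={q} ue=∅
  b5: def={a,h} ue={a}
  b6: def={v} ue=∅
  b7: def={r} ue={q}

Live sets:
  b0: in=∅ out=∅
  b1: in=∅ out={a,q}
  b2: in=∅ out=∅
  b3: in={a,q} out={a}
  b4: in={a} out={a,q}
  b5: in={a} out=∅
  b6: in={a,q} out={a,q}
  b7: in={a,q} out={a}

live-out(b1) = ["a", "q"]

Answer: ["a", "q"]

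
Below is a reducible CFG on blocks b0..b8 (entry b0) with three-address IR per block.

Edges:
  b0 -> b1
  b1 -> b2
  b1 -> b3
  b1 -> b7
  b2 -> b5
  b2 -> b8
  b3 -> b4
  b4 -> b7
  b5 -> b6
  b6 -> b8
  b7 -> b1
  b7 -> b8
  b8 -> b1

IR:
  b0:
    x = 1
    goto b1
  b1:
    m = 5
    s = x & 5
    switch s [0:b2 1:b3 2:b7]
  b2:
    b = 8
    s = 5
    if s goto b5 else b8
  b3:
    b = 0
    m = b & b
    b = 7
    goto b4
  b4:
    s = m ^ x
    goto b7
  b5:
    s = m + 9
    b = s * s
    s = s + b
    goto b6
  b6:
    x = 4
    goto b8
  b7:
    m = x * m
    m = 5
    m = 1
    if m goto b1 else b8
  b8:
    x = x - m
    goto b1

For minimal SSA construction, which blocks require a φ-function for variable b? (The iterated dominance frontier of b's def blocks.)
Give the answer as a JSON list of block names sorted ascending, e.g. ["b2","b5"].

Answer: ["b1", "b7", "b8"]

Working:
idom tree: b1←b0 b2←b1 b3←b1 b4←b3 b5←b2 b6←b5 b7←b1 b8←b1
Join-block Dom:
  b1: preds {b0,b7,b8}: {b0} ∩ {b0,b1,b7} ∩ {b0,b1,b8} = {b0}; idom=b0
  b7: preds {b1,b4}: {b0,b1} ∩ {b0,b1,b3,b4} = {b0,b1}; idom=b1
  b8: preds {b2,b6,b7}: {b0,b1,b2} ∩ {b0,b1,b2,b5,b6} ∩ {b0,b1,b7} = {b0,b1}; idom=b1

DF walk-up:
  b1←b0: walk · to b0
  b1←b7: walk b7→b1 to b0
  b1←b8: walk b8→b1 to b0
  b7←b1: walk · to b1
  b7←b4: walk b4→b3 to b1
  b8←b2: walk b2 to b1
  b8←b6: walk b6→b5→b2 to b1
  b8←b7: walk b7 to b1
  DF(b0)=∅
  DF(b1)={b1}
  DF(b2)={b8}
  DF(b3)={b7}
  DF(b4)={b7}
  DF(b5)={b8}
  DF(b6)={b8}
  DF(b7)={b1,b8}
  DF(b8)={b1}

φ for b: defs {b2,b3,b5}
  DF⁺ = {b1,b7,b8}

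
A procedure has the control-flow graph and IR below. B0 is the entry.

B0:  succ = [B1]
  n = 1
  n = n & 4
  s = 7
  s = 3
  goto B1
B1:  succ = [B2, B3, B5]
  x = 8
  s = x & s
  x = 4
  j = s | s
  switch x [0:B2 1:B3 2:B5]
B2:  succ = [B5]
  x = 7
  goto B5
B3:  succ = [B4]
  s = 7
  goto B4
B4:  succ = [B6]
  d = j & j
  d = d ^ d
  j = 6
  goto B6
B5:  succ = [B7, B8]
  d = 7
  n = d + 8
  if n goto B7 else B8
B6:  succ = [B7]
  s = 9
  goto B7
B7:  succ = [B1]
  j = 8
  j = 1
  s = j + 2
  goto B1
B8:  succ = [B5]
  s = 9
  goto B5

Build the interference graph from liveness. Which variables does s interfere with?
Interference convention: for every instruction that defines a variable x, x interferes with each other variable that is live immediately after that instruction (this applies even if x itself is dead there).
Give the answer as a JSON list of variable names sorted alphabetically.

Answer: ["j", "x"]

Analysis:
Per-block:
  B0: def={n,s} ue=∅
  B1: def={j,s,x} ue={s}
  B2: def={x} ue=∅
  B3: def={s} ue=∅
  B4: def={d,j} ue={j}
  B5: def={d,n} ue=∅
  B6: def={s} ue=∅
  B7: def={j,s} ue=∅
  B8: def={s} ue=∅

Liveness:
  live B0: ∅→{s}
  live B1: {s}→{j}
  live B2: ∅→∅
  live B3: {j}→{j}
  live B4: {j}→∅
  live B5: ∅→∅
  live B6: ∅→∅
  live B7: ∅→{s}
  live B8: ∅→∅

Interfere edges:
  d — ∅
  j — {s,x}
  n — ∅
  s — {j,x}
  x — {j,s}

N(s) = ["j", "x"]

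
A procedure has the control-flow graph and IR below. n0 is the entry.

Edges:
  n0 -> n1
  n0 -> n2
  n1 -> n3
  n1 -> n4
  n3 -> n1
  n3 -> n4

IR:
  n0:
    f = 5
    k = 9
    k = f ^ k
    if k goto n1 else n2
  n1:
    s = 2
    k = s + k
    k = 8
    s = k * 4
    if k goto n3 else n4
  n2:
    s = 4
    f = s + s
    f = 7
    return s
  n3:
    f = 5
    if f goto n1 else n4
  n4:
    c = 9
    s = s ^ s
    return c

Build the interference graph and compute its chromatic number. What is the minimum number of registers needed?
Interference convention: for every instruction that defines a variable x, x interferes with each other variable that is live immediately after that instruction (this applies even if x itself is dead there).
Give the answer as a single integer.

Per-block:
  n0: def={f,k} ue=∅
  n1: def={k,s} ue={k}
  n2: def={f,s} ue=∅
  n3: def={f} ue=∅
  n4: def={c,s} ue={s}

Backward fixpoint:
  n0 li=∅ lo={k}
  n1 li={k} lo={k,s}
  n2 li=∅ lo=∅
  n3 li={k,s} lo={k,s}
  n4 li={s} lo=∅

Conflict graph:
  c: {s}
  f: {k,s}
  k: {f,s}
  s: {c,f,k}

Chromatic number:
  {f,k,s} pairwise interfere (3-clique) ⇒ χ ≥ 3
  3-colouring: R0={s}  R1={c,f}  R2={k}
  χ = 3

Answer: 3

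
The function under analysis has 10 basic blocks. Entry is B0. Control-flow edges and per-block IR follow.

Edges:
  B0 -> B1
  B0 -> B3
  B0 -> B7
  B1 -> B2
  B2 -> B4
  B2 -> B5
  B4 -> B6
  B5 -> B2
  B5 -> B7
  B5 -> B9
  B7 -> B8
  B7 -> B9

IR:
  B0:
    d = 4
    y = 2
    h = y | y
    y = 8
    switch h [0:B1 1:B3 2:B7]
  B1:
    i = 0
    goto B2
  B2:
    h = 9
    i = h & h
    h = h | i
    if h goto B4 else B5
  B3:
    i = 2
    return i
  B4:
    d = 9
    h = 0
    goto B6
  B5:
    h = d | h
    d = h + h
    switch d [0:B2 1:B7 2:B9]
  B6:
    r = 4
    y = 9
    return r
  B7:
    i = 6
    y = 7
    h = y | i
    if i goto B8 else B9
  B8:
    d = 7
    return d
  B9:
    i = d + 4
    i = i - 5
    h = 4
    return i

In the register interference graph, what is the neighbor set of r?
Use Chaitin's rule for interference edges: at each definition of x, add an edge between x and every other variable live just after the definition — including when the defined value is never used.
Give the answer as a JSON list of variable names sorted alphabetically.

Answer: ["y"]

Analysis:
Block summaries:
  B0: {d,h,y} / ∅
  B1: {i} / ∅
  B2: {h,i} / ∅
  B3: {i} / ∅
  B4: {d,h} / ∅
  B5: {d,h} / {d,h}
  B6: {r,y} / ∅
  B7: {h,i,y} / ∅
  B8: {d} / ∅
  B9: {h,i} / {d}

Live sets:
  live B0: ∅→{d}
  live B1: {d}→{d}
  live B2: {d}→{d,h}
  live B3: ∅→∅
  live B4: ∅→∅
  live B5: {d,h}→{d}
  live B6: ∅→∅
  live B7: {d}→{d}
  live B8: ∅→∅
  live B9: {d}→∅

Conflict graph:
  d — {h,i,y}
  h — {d,i,y}
  i — {d,h,y}
  r — {y}
  y — {d,h,i,r}

N(r) = ["y"]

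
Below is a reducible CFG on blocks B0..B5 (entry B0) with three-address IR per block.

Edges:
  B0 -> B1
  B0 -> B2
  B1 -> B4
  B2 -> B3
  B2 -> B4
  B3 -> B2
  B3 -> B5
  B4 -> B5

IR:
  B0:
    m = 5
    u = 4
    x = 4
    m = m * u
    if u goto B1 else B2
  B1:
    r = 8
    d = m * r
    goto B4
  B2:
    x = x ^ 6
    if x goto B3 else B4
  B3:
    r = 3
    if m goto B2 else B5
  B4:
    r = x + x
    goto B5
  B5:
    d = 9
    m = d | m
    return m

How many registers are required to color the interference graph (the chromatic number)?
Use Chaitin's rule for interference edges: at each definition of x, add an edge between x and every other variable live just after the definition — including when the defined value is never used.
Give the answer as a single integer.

def/use:
  B0: def={m,u,x} ue=∅
  B1: def={d,r} ue={m}
  B2: def={x} ue={x}
  B3: def={r} ue={m}
  B4: def={r} ue={x}
  B5: def={d,m} ue={m}

Live sets:
  live B0: ∅→{m,x}
  live B1: {m,x}→{m,x}
  live B2: {m,x}→{m,x}
  live B3: {m,x}→{m,x}
  live B4: {m,x}→{m}
  live B5: {m}→∅

Interference:
  d: {m,x}
  m: {d,r,u,x}
  r: {m,x}
  u: {m,x}
  x: {d,m,r,u}

Colouring:
  lower bound: {d,m,x} mutually conflict ⇒ χ ≥ 3
  3-colouring: r0={m}  r1={x}  r2={d,r,u}
  χ = 3

Answer: 3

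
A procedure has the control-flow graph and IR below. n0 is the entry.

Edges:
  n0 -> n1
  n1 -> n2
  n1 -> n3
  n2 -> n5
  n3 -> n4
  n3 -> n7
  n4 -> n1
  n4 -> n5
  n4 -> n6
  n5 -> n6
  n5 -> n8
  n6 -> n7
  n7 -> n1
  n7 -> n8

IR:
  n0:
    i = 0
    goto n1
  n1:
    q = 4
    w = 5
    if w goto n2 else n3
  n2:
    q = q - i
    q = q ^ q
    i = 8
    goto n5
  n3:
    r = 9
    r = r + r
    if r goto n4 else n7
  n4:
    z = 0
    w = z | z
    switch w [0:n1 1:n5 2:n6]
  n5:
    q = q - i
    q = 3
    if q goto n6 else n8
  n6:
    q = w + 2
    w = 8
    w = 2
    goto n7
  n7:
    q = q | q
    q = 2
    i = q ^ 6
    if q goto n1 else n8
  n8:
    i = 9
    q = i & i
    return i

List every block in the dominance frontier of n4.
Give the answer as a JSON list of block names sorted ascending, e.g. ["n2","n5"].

Answer: ["n1", "n5", "n6"]

Derivation:
idom tree: n1←n0 n2←n1 n3←n1 n4←n3 n5←n1 n6←n1 n7←n1 n8←n1
Dom at joins:
  n1: preds {n0,n4,n7}: {n0} ∩ {n0,n1,n3,n4} ∩ {n0,n1,n7} = {n0}; idom=n0
  n5: preds {n2,n4}: {n0,n1,n2} ∩ {n0,n1,n3,n4} = {n0,n1}; idom=n1
  n6: preds {n4,n5}: {n0,n1,n3,n4} ∩ {n0,n1,n5} = {n0,n1}; idom=n1
  n7: preds {n3,n6}: {n0,n1,n3} ∩ {n0,n1,n6} = {n0,n1}; idom=n1
  n8: preds {n5,n7}: {n0,n1,n5} ∩ {n0,n1,n7} = {n0,n1}; idom=n1

Frontier:
  n1←n0: walk · to n0
  n1←n4: walk n4→n3→n1 to n0
  n1←n7: walk n7→n1 to n0
  n5←n2: walk n2 to n1
  n5←n4: walk n4→n3 to n1
  n6←n4: walk n4→n3 to n1
  n6←n5: walk n5 to n1
  n7←n3: walk n3 to n1
  n7←n6: walk n6 to n1
  n8←n5: walk n5 to n1
  n8←n7: walk n7 to n1
  n0 → ∅
  n1 → {n1}
  n2 → {n5}
  n3 → {n1,n5,n6,n7}
  n4 → {n1,n5,n6}
  n5 → {n6,n8}
  n6 → {n7}
  n7 → {n1,n8}
  n8 → ∅

DF(n4) = ["n1", "n5", "n6"]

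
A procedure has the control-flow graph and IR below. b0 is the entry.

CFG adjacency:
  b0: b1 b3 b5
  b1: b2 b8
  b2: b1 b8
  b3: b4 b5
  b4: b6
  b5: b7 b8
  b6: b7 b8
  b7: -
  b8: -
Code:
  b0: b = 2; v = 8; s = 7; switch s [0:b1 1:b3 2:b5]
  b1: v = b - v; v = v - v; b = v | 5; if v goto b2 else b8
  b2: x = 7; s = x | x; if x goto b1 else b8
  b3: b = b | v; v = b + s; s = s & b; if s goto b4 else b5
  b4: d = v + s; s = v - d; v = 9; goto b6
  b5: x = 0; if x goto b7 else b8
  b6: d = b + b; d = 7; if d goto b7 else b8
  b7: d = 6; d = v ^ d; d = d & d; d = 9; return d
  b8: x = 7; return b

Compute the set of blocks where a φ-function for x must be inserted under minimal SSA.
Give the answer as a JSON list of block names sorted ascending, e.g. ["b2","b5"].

idom tree: b1←b0 b2←b1 b3←b0 b4←b3 b5←b0 b6←b4 b7←b0 b8←b0
Dom∩ at merges:
  b1: preds {b0,b2}: {b0} ∩ {b0,b1,b2} = {b0}; idom=b0
  b5: preds {b0,b3}: {b0} ∩ {b0,b3} = {b0}; idom=b0
  b7: preds {b5,b6}: {b0,b5} ∩ {b0,b3,b4,b6} = {b0}; idom=b0
  b8: preds {b1,b2,b5,b6}: {b0,b1} ∩ {b0,b1,b2} ∩ {b0,b5} ∩ {b0,b3,b4,b6} = {b0}; idom=b0

DF walk-up:
  b1←b0: walk · to b0
  b1←b2: walk b2→b1 to b0
  b5←b0: walk · to b0
  b5←b3: walk b3 to b0
  b7←b5: walk b5 to b0
  b7←b6: walk b6→b4→b3 to b0
  b8←b1: walk b1 to b0
  b8←b2: walk b2→b1 to b0
  b8←b5: walk b5 to b0
  b8←b6: walk b6→b4→b3 to b0
  DF(b0)=∅
  DF(b1)={b1,b8}
  DF(b2)={b1,b8}
  DF(b3)={b5,b7,b8}
  DF(b4)={b7,b8}
  DF(b5)={b7,b8}
  DF(b6)={b7,b8}
  DF(b7)=∅
  DF(b8)=∅

φ for x: defs {b2,b5,b8}
  DF⁺ = {b1,b7,b8}

Answer: ["b1", "b7", "b8"]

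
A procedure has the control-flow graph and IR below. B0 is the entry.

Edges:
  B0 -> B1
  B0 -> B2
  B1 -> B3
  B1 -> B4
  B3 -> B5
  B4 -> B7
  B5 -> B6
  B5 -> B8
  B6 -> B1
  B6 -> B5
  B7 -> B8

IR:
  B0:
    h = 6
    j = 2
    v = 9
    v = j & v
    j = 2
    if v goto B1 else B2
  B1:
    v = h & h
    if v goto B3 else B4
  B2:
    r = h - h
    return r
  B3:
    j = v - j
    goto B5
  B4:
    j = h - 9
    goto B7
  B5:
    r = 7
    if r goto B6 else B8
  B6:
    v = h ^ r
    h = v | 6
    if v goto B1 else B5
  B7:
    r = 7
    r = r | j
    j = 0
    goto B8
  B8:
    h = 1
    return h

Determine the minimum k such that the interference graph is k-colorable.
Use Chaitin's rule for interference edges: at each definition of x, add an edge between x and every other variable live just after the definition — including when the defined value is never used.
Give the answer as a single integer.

Answer: 3

Analysis:
Block summaries:
  B0: {h,j,v} / ∅
  B1: {v} / {h}
  B2: {r} / {h}
  B3: {j} / {j,v}
  B4: {j} / {h}
  B5: {r} / ∅
  B6: {h,v} / {h,r}
  B7: {j,r} / {j}
  B8: {h} / ∅

Backward fixpoint:
  B0: in=∅ out={h,j}
  B1: in={h,j} out={h,j,v}
  B2: in={h} out=∅
  B3: in={h,j,v} out={h,j}
  B4: in={h} out={j}
  B5: in={h,j} out={h,j,r}
  B6: in={h,j,r} out={h,j}
  B7: in={j} out=∅
  B8: in=∅ out=∅

Conflict graph:
  h↔{j,r,v}
  j↔{h,r,v}
  r↔{h,j}
  v↔{h,j}

Colouring:
  clique {h,j,r} ⇒ need ≥ 3
  assign h→R0 j→R1 r→R2 v→R2 — no edge inside a register ⇒ χ ≤ 3
  χ = 3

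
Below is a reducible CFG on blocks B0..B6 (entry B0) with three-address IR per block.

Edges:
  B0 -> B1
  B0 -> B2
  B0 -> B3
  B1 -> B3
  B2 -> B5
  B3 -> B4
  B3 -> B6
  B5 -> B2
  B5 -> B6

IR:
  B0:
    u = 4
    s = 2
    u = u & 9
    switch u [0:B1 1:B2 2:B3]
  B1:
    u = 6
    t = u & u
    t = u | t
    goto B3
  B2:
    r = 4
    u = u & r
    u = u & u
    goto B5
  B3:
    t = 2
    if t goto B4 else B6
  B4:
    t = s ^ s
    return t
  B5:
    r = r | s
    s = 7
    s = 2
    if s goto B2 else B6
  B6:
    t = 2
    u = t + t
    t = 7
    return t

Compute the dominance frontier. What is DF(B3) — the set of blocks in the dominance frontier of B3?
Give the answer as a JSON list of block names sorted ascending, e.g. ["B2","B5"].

Answer: ["B6"]

Analysis:
idom tree: B1←B0 B2←B0 B3←B0 B4←B3 B5←B2 B6←B0
Join-block Dom:
  B2: preds {B0,B5}: {B0} ∩ {B0,B2,B5} = {B0}; idom=B0
  B3: preds {B0,B1}: {B0} ∩ {B0,B1} = {B0}; idom=B0
  B6: preds {B3,B5}: {B0,B3} ∩ {B0,B2,B5} = {B0}; idom=B0

DF walk-up:
  B2←B0: walk · to B0
  B2←B5: walk B5→B2 to B0
  B3←B0: walk · to B0
  B3←B1: walk B1 to B0
  B6←B3: walk B3 to B0
  B6←B5: walk B5→B2 to B0
  B0 → ∅
  B1 → {B3}
  B2 → {B2,B6}
  B3 → {B6}
  B4 → ∅
  B5 → {B2,B6}
  B6 → ∅

DF(B3) = ["B6"]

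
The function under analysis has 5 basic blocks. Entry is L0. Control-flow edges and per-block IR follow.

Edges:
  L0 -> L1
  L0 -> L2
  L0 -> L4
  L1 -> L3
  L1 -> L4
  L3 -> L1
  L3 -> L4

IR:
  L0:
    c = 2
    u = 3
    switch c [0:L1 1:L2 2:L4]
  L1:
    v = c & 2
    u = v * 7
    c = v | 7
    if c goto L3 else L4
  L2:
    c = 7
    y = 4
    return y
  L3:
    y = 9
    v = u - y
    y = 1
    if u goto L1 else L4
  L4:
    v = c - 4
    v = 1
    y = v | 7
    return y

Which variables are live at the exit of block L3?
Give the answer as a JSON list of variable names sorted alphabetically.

Block summaries:
  L0: def={c,u} ue=∅
  L1: def={c,u,v} ue={c}
  L2: def={c,y} ue=∅
  L3: def={v,y} ue={u}
  L4: def={v,y} ue={c}

Liveness:
  L0 li=∅ lo={c}
  L1 li={c} lo={c,u}
  L2 li=∅ lo=∅
  L3 li={c,u} lo={c}
  L4 li={c} lo=∅

live-out(L3) = ["c"]

Answer: ["c"]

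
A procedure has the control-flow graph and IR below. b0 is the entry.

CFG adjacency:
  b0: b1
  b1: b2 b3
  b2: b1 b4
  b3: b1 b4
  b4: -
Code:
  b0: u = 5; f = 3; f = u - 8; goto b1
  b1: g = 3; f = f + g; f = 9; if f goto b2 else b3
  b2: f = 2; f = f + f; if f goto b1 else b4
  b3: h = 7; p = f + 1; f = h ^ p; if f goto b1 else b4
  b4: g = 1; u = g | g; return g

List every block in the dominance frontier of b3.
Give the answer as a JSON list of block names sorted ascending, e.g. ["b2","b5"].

Answer: ["b1", "b4"]

Working:
idom tree: b1←b0 b2←b1 b3←b1 b4←b1
Dom∩ at merges:
  b1: preds {b0,b2,b3}: {b0} ∩ {b0,b1,b2} ∩ {b0,b1,b3} = {b0}; idom=b0
  b4: preds {b2,b3}: {b0,b1,b2} ∩ {b0,b1,b3} = {b0,b1}; idom=b1

DF walk-up:
  b1←b0: walk · to b0
  b1←b2: walk b2→b1 to b0
  b1←b3: walk b3→b1 to b0
  b4←b2: walk b2 to b1
  b4←b3: walk b3 to b1
  b0 → ∅
  b1 → {b1}
  b2 → {b1,b4}
  b3 → {b1,b4}
  b4 → ∅

DF(b3) = ["b1", "b4"]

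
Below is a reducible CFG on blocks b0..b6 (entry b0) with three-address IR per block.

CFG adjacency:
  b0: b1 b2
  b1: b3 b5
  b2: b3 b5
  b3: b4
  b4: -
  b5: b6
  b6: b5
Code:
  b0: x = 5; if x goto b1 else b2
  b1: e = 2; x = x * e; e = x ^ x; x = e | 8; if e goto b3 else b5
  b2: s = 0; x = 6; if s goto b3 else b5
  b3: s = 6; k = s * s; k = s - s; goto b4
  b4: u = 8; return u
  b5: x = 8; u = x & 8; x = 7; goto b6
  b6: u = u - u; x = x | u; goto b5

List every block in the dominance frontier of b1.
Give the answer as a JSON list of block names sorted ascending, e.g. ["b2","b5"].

Answer: ["b3", "b5"]

Analysis:
idom tree: b1←b0 b2←b0 b3←b0 b4←b3 b5←b0 b6←b5
Join-block Dom:
  b3: preds {b1,b2}: {b0,b1} ∩ {b0,b2} = {b0}; idom=b0
  b5: preds {b1,b2,b6}: {b0,b1} ∩ {b0,b2} ∩ {b0,b5,b6} = {b0}; idom=b0

Frontier:
  b3←b1: walk b1 to b0
  b3←b2: walk b2 to b0
  b5←b1: walk b1 to b0
  b5←b2: walk b2 to b0
  b5←b6: walk b6→b5 to b0
  b0 → ∅
  b1 → {b3,b5}
  b2 → {b3,b5}
  b3 → ∅
  b4 → ∅
  b5 → {b5}
  b6 → {b5}

DF(b1) = ["b3", "b5"]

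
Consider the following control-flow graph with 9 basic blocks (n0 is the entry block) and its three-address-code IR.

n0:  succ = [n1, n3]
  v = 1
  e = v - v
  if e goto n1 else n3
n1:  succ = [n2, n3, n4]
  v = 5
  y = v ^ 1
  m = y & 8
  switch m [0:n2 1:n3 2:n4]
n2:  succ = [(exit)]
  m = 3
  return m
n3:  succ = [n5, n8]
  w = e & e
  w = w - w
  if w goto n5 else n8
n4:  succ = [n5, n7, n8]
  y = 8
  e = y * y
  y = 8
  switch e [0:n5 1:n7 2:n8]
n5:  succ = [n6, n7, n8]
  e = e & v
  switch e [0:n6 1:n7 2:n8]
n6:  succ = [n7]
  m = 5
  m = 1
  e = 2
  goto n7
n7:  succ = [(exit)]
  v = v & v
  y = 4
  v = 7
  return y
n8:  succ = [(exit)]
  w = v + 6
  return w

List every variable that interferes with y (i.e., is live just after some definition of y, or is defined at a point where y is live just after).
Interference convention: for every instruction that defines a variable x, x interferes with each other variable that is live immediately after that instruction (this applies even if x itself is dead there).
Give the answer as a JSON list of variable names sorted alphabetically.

Answer: ["e", "v"]

Working:
Block summaries:
  n0: {e,v} / ∅
  n1: {m,v,y} / ∅
  n2: {m} / ∅
  n3: {w} / {e}
  n4: {e,y} / ∅
  n5: {e} / {e,v}
  n6: {e,m} / ∅
  n7: {v,y} / {v}
  n8: {w} / {v}

Liveness:
  n0 li=∅ lo={e,v}
  n1 li={e} lo={e,v}
  n2 li=∅ lo=∅
  n3 li={e,v} lo={e,v}
  n4 li={v} lo={e,v}
  n5 li={e,v} lo={v}
  n6 li={v} lo={v}
  n7 li={v} lo=∅
  n8 li={v} lo=∅

Interference:
  e: {m,v,w,y}
  m: {e,v}
  v: {e,m,w,y}
  w: {e,v}
  y: {e,v}

N(y) = ["e", "v"]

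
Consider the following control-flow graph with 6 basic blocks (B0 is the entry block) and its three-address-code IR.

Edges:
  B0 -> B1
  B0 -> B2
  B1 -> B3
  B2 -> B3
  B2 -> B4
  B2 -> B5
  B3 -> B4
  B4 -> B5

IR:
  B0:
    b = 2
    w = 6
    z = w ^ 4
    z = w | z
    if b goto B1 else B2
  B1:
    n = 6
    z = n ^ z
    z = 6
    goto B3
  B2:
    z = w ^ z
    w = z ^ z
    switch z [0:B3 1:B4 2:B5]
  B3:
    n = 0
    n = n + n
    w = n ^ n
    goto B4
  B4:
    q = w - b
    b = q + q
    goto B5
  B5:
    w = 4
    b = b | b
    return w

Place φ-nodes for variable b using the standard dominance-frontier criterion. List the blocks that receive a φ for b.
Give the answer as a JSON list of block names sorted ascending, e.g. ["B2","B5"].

Answer: ["B5"]

Analysis:
idom tree: B1←B0 B2←B0 B3←B0 B4←B0 B5←B0
Dom∩ at merges:
  B3: preds {B1,B2}: {B0,B1} ∩ {B0,B2} = {B0}; idom=B0
  B4: preds {B2,B3}: {B0,B2} ∩ {B0,B3} = {B0}; idom=B0
  B5: preds {B2,B4}: {B0,B2} ∩ {B0,B4} = {B0}; idom=B0

DF walk-up:
  B3←B1: walk B1 to B0
  B3←B2: walk B2 to B0
  B4←B2: walk B2 to B0
  B4←B3: walk B3 to B0
  B5←B2: walk B2 to B0
  B5←B4: walk B4 to B0
  B0: DF=∅
  B1: DF={B3}
  B2: DF={B3,B4,B5}
  B3: DF={B4}
  B4: DF={B5}
  B5: DF=∅

φ for b: defs {B0,B4,B5}
  DF⁺ = {B5}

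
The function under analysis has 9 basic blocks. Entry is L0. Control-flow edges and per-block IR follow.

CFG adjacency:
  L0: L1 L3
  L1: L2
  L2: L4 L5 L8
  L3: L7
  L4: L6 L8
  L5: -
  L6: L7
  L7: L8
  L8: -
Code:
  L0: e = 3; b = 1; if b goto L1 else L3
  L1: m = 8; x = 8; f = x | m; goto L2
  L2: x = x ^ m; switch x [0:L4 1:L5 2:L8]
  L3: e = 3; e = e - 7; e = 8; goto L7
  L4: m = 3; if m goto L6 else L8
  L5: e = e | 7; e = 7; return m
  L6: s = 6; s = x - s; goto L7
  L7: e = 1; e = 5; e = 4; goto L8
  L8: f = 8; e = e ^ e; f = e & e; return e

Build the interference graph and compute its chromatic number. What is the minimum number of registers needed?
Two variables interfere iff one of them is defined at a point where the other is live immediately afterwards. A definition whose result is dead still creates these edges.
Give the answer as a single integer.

def/use:
  L0: {b,e} / ∅
  L1: {f,m,x} / ∅
  L2: {x} / {m,x}
  L3: {e} / ∅
  L4: {m} / ∅
  L5: {e} / {e,m}
  L6: {s} / {x}
  L7: {e} / ∅
  L8: {e,f} / {e}

Live sets:
  L0: in=∅ out={e}
  L1: in={e} out={e,m,x}
  L2: in={e,m,x} out={e,m,x}
  L3: in=∅ out=∅
  L4: in={e,x} out={e,x}
  L5: in={e,m} out=∅
  L6: in={x} out=∅
  L7: in=∅ out={e}
  L8: in={e} out=∅

Interfere edges:
  b↔{e}
  e↔{b,f,m,x}
  f↔{e,m,x}
  m↔{e,f,x}
  s↔{x}
  x↔{e,f,m,s}

Registers:
  clique {e,f,m,x} ⇒ need ≥ 4
  4-colouring: c0={e,s}  c1={b,x}  c2={f}  c3={m}
  χ = 4

Answer: 4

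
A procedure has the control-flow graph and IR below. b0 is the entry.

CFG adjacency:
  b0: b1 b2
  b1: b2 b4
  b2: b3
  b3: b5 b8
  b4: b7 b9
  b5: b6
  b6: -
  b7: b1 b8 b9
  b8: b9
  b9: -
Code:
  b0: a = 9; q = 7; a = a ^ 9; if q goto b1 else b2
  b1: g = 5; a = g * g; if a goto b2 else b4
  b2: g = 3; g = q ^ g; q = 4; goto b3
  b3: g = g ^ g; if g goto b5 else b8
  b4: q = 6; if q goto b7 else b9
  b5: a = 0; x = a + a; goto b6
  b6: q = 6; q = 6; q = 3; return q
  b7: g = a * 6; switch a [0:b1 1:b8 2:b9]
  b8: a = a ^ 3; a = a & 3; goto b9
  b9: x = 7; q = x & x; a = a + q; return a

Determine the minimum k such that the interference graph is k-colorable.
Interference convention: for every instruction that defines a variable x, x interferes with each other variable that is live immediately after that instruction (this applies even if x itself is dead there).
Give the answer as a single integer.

Answer: 3

Analysis:
Block summaries:
  b0: {a,q} / ∅
  b1: {a,g} / ∅
  b2: {g,q} / {q}
  b3: {g} / {g}
  b4: {q} / ∅
  b5: {a,x} / ∅
  b6: {q} / ∅
  b7: {g} / {a}
  b8: {a} / {a}
  b9: {a,q,x} / {a}

Live sets:
  b0: in=∅ out={a,q}
  b1: in={q} out={a,q}
  b2: in={a,q} out={a,g}
  b3: in={a,g} out={a}
  b4: in={a} out={a,q}
  b5: in=∅ out=∅
  b6: in=∅ out=∅
  b7: in={a,q} out={a,q}
  b8: in={a} out={a}
  b9: in={a} out=∅

Interfere edges:
  a — {g,q,x}
  g — {a,q}
  q — {a,g}
  x — {a}

Chromatic number:
  {a,g,q} pairwise interfere (3-clique) ⇒ χ ≥ 3
  3-colouring: R0={a}  R1={g,x}  R2={q}
  χ = 3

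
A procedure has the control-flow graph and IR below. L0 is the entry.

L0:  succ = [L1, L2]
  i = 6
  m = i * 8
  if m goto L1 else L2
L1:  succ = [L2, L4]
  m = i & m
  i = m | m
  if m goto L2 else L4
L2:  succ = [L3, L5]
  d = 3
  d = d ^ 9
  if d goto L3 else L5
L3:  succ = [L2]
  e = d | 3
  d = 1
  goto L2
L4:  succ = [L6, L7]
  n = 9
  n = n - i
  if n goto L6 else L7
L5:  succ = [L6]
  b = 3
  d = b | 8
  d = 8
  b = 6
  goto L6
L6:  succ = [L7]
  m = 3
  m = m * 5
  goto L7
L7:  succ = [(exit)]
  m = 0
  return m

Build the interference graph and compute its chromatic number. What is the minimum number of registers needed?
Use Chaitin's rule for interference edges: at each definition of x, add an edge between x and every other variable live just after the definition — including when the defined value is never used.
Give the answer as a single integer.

Per-block:
  L0: {i,m} / ∅
  L1: {i,m} / {i,m}
  L2: {d} / ∅
  L3: {d,e} / {d}
  L4: {n} / {i}
  L5: {b,d} / ∅
  L6: {m} / ∅
  L7: {m} / ∅

Live sets:
  L0: in=∅ out={i,m}
  L1: in={i,m} out={i}
  L2: in=∅ out={d}
  L3: in={d} out=∅
  L4: in={i} out=∅
  L5: in=∅ out=∅
  L6: in=∅ out=∅
  L7: in=∅ out=∅

Interfere edges:
  b↔∅
  d↔∅
  e↔∅
  i↔{m,n}
  m↔{i}
  n↔{i}

Registers:
  clique {i,m} ⇒ need ≥ 2
  2-colouring: R0={b,d,e,i}  R1={m,n}
  χ = 2

Answer: 2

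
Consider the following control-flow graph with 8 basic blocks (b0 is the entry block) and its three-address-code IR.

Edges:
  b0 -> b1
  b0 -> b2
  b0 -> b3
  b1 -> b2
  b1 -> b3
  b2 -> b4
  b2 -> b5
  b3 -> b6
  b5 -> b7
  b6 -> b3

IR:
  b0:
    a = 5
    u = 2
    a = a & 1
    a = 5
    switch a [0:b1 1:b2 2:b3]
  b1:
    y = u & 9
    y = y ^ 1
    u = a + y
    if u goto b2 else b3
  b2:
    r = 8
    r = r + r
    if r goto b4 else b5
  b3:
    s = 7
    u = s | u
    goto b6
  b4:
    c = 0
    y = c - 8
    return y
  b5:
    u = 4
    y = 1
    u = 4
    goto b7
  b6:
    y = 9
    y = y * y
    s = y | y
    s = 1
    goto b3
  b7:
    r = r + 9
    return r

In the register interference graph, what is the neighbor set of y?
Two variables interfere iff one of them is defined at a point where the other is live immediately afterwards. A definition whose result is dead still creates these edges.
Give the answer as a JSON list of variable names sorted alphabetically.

Per-block:
  b0 def {a,u} use ∅
  b1 def {u,y} use {a,u}
  b2 def {r} use ∅
  b3 def {s,u} use {u}
  b4 def {c,y} use ∅
  b5 def {u,y} use ∅
  b6 def {s,y} use ∅
  b7 def {r} use {r}

Live sets:
  live b0: ∅→{a,u}
  live b1: {a,u}→{u}
  live b2: ∅→{r}
  live b3: {u}→{u}
  live b4: ∅→∅
  live b5: {r}→{r}
  live b6: {u}→{u}
  live b7: {r}→∅

Interference:
  a — {u,y}
  c — ∅
  r — {u,y}
  s — {u}
  u — {a,r,s,y}
  y — {a,r,u}

N(y) = ["a", "r", "u"]

Answer: ["a", "r", "u"]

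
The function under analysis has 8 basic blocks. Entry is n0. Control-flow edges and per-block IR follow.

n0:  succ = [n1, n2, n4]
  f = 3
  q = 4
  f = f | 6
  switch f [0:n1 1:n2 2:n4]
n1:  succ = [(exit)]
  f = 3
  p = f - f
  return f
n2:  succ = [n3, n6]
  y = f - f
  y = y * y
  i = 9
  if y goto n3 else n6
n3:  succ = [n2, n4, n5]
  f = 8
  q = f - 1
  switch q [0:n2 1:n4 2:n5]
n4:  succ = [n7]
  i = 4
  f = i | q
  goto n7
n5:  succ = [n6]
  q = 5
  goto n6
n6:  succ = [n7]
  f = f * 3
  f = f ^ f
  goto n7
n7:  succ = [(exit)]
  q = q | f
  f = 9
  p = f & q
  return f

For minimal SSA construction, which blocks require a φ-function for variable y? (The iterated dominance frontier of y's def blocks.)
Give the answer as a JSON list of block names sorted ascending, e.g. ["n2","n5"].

idom tree: n1←n0 n2←n0 n3←n2 n4←n0 n5←n3 n6←n2 n7←n0
Dom∩ at merges:
  n2: preds {n0,n3}: {n0} ∩ {n0,n2,n3} = {n0}; idom=n0
  n4: preds {n0,n3}: {n0} ∩ {n0,n2,n3} = {n0}; idom=n0
  n6: preds {n2,n5}: {n0,n2} ∩ {n0,n2,n3,n5} = {n0,n2}; idom=n2
  n7: preds {n4,n6}: {n0,n4} ∩ {n0,n2,n6} = {n0}; idom=n0

DF walk-up:
  join n2 pred n0: · stop@n0
  join n2 pred n3: n3→n2 stop@n0
  join n4 pred n0: · stop@n0
  join n4 pred n3: n3→n2 stop@n0
  join n6 pred n2: · stop@n2
  join n6 pred n5: n5→n3 stop@n2
  join n7 pred n4: n4 stop@n0
  join n7 pred n6: n6→n2 stop@n0
  n0 → ∅
  n1 → ∅
  n2 → {n2,n4,n7}
  n3 → {n2,n4,n6}
  n4 → {n7}
  n5 → {n6}
  n6 → {n7}
  n7 → ∅

φ for y: defs {n2}
  DF⁺ = {n2,n4,n7}

Answer: ["n2", "n4", "n7"]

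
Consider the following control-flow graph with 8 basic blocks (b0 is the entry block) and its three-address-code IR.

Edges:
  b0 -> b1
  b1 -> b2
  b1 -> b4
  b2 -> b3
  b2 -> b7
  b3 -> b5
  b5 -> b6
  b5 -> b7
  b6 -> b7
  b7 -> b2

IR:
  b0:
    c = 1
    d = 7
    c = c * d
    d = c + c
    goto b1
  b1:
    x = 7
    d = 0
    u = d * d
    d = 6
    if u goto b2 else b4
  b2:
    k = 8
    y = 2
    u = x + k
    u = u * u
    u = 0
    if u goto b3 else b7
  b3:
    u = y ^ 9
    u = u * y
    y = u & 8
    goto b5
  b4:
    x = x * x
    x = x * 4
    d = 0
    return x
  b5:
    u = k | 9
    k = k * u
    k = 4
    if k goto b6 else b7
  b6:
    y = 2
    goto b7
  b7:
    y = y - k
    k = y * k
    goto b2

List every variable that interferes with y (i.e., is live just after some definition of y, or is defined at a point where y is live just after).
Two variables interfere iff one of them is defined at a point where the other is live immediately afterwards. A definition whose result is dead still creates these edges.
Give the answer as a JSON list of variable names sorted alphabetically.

Block summaries:
  b0: def={c,d} ue=∅
  b1: def={d,u,x} ue=∅
  b2: def={k,u,y} ue={x}
  b3: def={u,y} ue={y}
  b4: def={d,x} ue={x}
  b5: def={k,u} ue={k}
  b6: def={y} ue=∅
  b7: def={k,y} ue={k,y}

Live sets:
  b0: in=∅ out=∅
  b1: in=∅ out={x}
  b2: in={x} out={k,x,y}
  b3: in={k,x,y} out={k,x,y}
  b4: in={x} out=∅
  b5: in={k,x,y} out={k,x,y}
  b6: in={k,x} out={k,x,y}
  b7: in={k,x,y} out={x}

Conflict graph:
  c — {d}
  d — {c,u,x}
  k — {u,x,y}
  u — {d,k,x,y}
  x — {d,k,u,y}
  y — {k,u,x}

N(y) = ["k", "u", "x"]

Answer: ["k", "u", "x"]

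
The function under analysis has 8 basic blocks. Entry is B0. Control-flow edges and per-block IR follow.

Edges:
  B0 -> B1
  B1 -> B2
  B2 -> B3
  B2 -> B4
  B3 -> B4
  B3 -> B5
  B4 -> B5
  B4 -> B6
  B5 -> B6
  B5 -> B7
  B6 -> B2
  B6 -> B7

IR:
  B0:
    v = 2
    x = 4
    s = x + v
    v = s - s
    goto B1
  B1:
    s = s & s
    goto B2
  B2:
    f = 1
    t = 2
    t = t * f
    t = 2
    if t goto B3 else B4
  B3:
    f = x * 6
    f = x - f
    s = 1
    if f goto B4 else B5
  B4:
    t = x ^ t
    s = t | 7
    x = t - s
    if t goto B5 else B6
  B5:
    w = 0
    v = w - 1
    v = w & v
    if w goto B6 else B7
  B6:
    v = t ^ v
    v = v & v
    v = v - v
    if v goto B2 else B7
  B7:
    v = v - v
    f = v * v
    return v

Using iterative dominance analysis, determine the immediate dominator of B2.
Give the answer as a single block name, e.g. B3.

idom tree: B1←B0 B2←B1 B3←B2 B4←B2 B5←B2 B6←B2 B7←B2
Dom∩ at merges:
  B2: preds {B1,B6}: {B0,B1} ∩ {B0,B1,B2,B6} = {B0,B1}; idom=B1
  B4: preds {B2,B3}: {B0,B1,B2} ∩ {B0,B1,B2,B3} = {B0,B1,B2}; idom=B2
  B5: preds {B3,B4}: {B0,B1,B2,B3} ∩ {B0,B1,B2,B4} = {B0,B1,B2}; idom=B2
  B6: preds {B4,B5}: {B0,B1,B2,B4} ∩ {B0,B1,B2,B5} = {B0,B1,B2}; idom=B2
  B7: preds {B5,B6}: {B0,B1,B2,B5} ∩ {B0,B1,B2,B6} = {B0,B1,B2}; idom=B2

idom(B2) = B1

Answer: B1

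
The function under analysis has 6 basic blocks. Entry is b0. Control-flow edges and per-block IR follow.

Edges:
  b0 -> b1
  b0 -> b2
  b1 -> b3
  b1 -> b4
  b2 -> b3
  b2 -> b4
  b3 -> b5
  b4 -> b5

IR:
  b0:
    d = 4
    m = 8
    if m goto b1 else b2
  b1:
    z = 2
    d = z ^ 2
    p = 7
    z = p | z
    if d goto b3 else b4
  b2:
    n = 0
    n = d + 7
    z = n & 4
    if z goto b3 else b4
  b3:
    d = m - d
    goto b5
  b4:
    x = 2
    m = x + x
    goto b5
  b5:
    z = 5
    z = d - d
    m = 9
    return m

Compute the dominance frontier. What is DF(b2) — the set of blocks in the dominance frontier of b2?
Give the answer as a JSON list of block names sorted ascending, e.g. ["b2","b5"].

idom tree: b1←b0 b2←b0 b3←b0 b4←b0 b5←b0
Dom∩ at merges:
  b3: preds {b1,b2}: {b0,b1} ∩ {b0,b2} = {b0}; idom=b0
  b4: preds {b1,b2}: {b0,b1} ∩ {b0,b2} = {b0}; idom=b0
  b5: preds {b3,b4}: {b0,b3} ∩ {b0,b4} = {b0}; idom=b0

DF walk-up:
  b3←b1: walk b1 to b0
  b3←b2: walk b2 to b0
  b4←b1: walk b1 to b0
  b4←b2: walk b2 to b0
  b5←b3: walk b3 to b0
  b5←b4: walk b4 to b0
  b0: DF=∅
  b1: DF={b3,b4}
  b2: DF={b3,b4}
  b3: DF={b5}
  b4: DF={b5}
  b5: DF=∅

DF(b2) = ["b3", "b4"]

Answer: ["b3", "b4"]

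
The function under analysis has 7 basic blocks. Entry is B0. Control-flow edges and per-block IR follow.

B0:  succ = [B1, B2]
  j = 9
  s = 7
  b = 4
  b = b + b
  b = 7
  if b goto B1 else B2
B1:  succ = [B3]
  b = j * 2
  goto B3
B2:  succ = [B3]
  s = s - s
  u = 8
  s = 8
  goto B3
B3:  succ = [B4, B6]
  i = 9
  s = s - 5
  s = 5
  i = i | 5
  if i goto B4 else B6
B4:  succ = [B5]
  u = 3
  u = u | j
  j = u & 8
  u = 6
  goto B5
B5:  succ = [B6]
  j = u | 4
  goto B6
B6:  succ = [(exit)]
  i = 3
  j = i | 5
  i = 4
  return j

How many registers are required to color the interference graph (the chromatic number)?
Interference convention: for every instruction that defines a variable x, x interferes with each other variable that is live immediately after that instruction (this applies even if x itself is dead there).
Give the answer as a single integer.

Answer: 3

Analysis:
Block summaries:
  B0: {b,j,s} / ∅
  B1: {b} / {j}
  B2: {s,u} / {s}
  B3: {i,s} / {s}
  B4: {j,u} / {j}
  B5: {j} / {u}
  B6: {i,j} / ∅

Liveness:
  B0 li=∅ lo={j,s}
  B1 li={j,s} lo={j,s}
  B2 li={j,s} lo={j,s}
  B3 li={j,s} lo={j}
  B4 li={j} lo={u}
  B5 li={u} lo=∅
  B6 li=∅ lo=∅

Conflict graph:
  b↔{j,s}
  i↔{j,s}
  j↔{b,i,s,u}
  s↔{b,i,j}
  u↔{j}

Colouring:
  clique {b,j,s} ⇒ need ≥ 3
  3-colouring: R0={j}  R1={s,u}  R2={b,i}
  χ = 3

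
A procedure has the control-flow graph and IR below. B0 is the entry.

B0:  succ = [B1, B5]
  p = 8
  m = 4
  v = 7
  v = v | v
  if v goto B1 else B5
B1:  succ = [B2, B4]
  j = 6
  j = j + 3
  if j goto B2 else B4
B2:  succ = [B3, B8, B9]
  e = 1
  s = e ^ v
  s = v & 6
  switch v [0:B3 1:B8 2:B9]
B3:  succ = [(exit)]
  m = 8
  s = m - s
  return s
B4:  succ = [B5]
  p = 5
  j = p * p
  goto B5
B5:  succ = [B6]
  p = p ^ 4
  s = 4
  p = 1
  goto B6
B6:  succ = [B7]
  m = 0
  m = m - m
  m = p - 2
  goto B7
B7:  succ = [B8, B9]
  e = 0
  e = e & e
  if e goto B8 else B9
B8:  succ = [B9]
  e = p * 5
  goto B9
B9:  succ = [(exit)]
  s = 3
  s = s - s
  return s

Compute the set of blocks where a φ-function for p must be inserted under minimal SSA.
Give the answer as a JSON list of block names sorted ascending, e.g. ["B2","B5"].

idom tree: B1←B0 B2←B1 B3←B2 B4←B1 B5←B0 B6←B5 B7←B6 B8←B0 B9←B0
Dom at joins:
  B5: preds {B0,B4}: {B0} ∩ {B0,B1,B4} = {B0}; idom=B0
  B8: preds {B2,B7}: {B0,B1,B2} ∩ {B0,B5,B6,B7} = {B0}; idom=B0
  B9: preds {B2,B7,B8}: {B0,B1,B2} ∩ {B0,B5,B6,B7} ∩ {B0,B8} = {B0}; idom=B0

Frontier:
  B5←B0: walk · to B0
  B5←B4: walk B4→B1 to B0
  B8←B2: walk B2→B1 to B0
  B8←B7: walk B7→B6→B5 to B0
  B9←B2: walk B2→B1 to B0
  B9←B7: walk B7→B6→B5 to B0
  B9←B8: walk B8 to B0
  B0: DF=∅
  B1: DF={B5,B8,B9}
  B2: DF={B8,B9}
  B3: DF=∅
  B4: DF={B5}
  B5: DF={B8,B9}
  B6: DF={B8,B9}
  B7: DF={B8,B9}
  B8: DF={B9}
  B9: DF=∅

φ for p: defs {B0,B4,B5}
  DF⁺ = {B5,B8,B9}

Answer: ["B5", "B8", "B9"]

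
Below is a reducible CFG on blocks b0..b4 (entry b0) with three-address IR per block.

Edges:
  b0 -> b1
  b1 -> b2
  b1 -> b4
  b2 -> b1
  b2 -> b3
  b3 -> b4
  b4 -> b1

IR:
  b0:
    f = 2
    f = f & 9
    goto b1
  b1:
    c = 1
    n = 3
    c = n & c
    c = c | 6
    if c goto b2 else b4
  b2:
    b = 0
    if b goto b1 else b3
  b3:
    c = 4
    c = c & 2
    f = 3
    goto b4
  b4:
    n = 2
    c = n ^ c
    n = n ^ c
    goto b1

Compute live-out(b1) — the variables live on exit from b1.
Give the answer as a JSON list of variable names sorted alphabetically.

def/use:
  b0 def {f} use ∅
  b1 def {c,n} use ∅
  b2 def {b} use ∅
  b3 def {c,f} use ∅
  b4 def {c,n} use {c}

Backward fixpoint:
  b0: in=∅ out=∅
  b1: in=∅ out={c}
  b2: in=∅ out=∅
  b3: in=∅ out={c}
  b4: in={c} out=∅

live-out(b1) = ["c"]

Answer: ["c"]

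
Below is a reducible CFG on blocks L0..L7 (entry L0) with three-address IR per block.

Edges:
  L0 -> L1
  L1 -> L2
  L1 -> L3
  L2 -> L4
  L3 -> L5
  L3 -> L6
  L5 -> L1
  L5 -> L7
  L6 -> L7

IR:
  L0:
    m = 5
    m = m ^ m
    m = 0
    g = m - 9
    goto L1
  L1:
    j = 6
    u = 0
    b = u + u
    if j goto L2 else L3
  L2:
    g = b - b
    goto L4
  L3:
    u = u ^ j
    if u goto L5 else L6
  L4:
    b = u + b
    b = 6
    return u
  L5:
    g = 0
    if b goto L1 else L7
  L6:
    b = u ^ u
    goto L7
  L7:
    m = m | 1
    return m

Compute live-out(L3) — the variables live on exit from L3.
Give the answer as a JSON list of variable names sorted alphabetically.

Per-block:
  L0: def={g,m} ue=∅
  L1: def={b,j,u} ue=∅
  L2: def={g} ue={b}
  L3: def={u} ue={j,u}
  L4: def={b} ue={b,u}
  L5: def={g} ue={b}
  L6: def={b} ue={u}
  L7: def={m} ue={m}

Liveness:
  L0 li=∅ lo={m}
  L1 li={m} lo={b,j,m,u}
  L2 li={b,u} lo={b,u}
  L3 li={b,j,m,u} lo={b,m,u}
  L4 li={b,u} lo=∅
  L5 li={b,m} lo={m}
  L6 li={m,u} lo={m}
  L7 li={m} lo=∅

live-out(L3) = ["b", "m", "u"]

Answer: ["b", "m", "u"]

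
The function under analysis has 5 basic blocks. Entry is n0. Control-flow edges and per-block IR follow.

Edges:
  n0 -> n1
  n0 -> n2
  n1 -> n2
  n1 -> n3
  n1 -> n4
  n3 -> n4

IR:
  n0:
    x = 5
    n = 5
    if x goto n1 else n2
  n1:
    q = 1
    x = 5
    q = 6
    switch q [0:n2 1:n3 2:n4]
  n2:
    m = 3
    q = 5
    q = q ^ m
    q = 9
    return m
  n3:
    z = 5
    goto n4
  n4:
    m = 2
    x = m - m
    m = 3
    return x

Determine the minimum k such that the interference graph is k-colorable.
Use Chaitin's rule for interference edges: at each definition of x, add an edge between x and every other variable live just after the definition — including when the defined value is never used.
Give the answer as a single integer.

Answer: 2

Derivation:
def/use:
  n0: {n,x} / ∅
  n1: {q,x} / ∅
  n2: {m,q} / ∅
  n3: {z} / ∅
  n4: {m,x} / ∅

Live sets:
  n0: in=∅ out=∅
  n1: in=∅ out=∅
  n2: in=∅ out=∅
  n3: in=∅ out=∅
  n4: in=∅ out=∅

Conflict graph:
  m↔{q,x}
  n↔{x}
  q↔{m}
  x↔{m,n}
  z↔∅

Registers:
  clique {m,q} ⇒ need ≥ 2
  2-colouring: R0={m,n,z}  R1={q,x}
  χ = 2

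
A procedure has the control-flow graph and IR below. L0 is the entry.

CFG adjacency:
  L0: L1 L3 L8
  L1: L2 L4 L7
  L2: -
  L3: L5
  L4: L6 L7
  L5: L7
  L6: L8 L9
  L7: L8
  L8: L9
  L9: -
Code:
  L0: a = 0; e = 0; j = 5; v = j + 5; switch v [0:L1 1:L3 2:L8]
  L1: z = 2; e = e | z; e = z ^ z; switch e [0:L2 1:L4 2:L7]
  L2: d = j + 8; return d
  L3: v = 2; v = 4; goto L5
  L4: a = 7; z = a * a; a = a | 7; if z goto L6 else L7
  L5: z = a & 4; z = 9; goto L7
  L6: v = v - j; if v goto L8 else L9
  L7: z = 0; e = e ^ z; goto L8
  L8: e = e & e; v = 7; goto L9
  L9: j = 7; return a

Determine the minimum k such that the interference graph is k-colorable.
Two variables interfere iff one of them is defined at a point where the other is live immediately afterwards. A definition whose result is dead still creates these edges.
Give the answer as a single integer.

Answer: 5

Derivation:
def/use:
  L0: {a,e,j,v} / ∅
  L1: {e,z} / {e}
  L2: {d} / {j}
  L3: {v} / ∅
  L4: {a,z} / ∅
  L5: {z} / {a}
  L6: {v} / {j,v}
  L7: {e,z} / {e}
  L8: {e,v} / {e}
  L9: {j} / {a}

Backward fixpoint:
  L0 li=∅ lo={a,e,j,v}
  L1 li={a,e,j,v} lo={a,e,j,v}
  L2 li={j} lo=∅
  L3 li={a,e} lo={a,e}
  L4 li={e,j,v} lo={a,e,j,v}
  L5 li={a,e} lo={a,e}
  L6 li={a,e,j,v} lo={a,e}
  L7 li={a,e} lo={a,e}
  L8 li={a,e} lo={a}
  L9 li={a} lo=∅

Interference:
  a: {e,j,v,z}
  d: ∅
  e: {a,j,v,z}
  j: {a,e,v,z}
  v: {a,e,j,z}
  z: {a,e,j,v}

Chromatic number:
  lower bound: {a,e,j,v,z} mutually conflict ⇒ χ ≥ 5
  5-colouring: R0={a,d}  R1={e}  R2={j}  R3={v}  R4={z}
  χ = 5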